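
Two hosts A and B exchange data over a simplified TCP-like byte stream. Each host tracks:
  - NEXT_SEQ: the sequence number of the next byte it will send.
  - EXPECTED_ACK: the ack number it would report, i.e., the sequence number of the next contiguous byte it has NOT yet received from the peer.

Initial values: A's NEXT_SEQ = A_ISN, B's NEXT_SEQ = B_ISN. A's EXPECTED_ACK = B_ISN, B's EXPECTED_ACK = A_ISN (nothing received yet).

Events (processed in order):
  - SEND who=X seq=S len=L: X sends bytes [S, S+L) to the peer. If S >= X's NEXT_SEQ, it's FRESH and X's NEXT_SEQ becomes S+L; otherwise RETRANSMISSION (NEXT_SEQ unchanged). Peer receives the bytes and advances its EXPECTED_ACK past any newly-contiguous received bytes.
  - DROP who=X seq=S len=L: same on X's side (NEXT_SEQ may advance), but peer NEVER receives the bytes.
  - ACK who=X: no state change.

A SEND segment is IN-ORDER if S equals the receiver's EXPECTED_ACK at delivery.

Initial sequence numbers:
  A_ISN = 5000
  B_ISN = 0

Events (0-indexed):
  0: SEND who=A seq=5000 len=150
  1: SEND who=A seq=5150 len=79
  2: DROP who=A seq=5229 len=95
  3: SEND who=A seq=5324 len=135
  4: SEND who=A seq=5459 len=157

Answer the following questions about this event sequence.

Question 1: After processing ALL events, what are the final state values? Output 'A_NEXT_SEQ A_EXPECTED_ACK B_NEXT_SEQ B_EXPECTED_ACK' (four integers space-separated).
After event 0: A_seq=5150 A_ack=0 B_seq=0 B_ack=5150
After event 1: A_seq=5229 A_ack=0 B_seq=0 B_ack=5229
After event 2: A_seq=5324 A_ack=0 B_seq=0 B_ack=5229
After event 3: A_seq=5459 A_ack=0 B_seq=0 B_ack=5229
After event 4: A_seq=5616 A_ack=0 B_seq=0 B_ack=5229

Answer: 5616 0 0 5229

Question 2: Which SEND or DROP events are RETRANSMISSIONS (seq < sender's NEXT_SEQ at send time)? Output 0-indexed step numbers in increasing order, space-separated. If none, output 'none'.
Step 0: SEND seq=5000 -> fresh
Step 1: SEND seq=5150 -> fresh
Step 2: DROP seq=5229 -> fresh
Step 3: SEND seq=5324 -> fresh
Step 4: SEND seq=5459 -> fresh

Answer: none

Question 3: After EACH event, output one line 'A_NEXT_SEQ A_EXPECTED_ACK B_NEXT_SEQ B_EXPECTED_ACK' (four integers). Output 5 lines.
5150 0 0 5150
5229 0 0 5229
5324 0 0 5229
5459 0 0 5229
5616 0 0 5229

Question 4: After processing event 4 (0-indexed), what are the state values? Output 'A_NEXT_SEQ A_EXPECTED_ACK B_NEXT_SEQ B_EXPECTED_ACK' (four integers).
After event 0: A_seq=5150 A_ack=0 B_seq=0 B_ack=5150
After event 1: A_seq=5229 A_ack=0 B_seq=0 B_ack=5229
After event 2: A_seq=5324 A_ack=0 B_seq=0 B_ack=5229
After event 3: A_seq=5459 A_ack=0 B_seq=0 B_ack=5229
After event 4: A_seq=5616 A_ack=0 B_seq=0 B_ack=5229

5616 0 0 5229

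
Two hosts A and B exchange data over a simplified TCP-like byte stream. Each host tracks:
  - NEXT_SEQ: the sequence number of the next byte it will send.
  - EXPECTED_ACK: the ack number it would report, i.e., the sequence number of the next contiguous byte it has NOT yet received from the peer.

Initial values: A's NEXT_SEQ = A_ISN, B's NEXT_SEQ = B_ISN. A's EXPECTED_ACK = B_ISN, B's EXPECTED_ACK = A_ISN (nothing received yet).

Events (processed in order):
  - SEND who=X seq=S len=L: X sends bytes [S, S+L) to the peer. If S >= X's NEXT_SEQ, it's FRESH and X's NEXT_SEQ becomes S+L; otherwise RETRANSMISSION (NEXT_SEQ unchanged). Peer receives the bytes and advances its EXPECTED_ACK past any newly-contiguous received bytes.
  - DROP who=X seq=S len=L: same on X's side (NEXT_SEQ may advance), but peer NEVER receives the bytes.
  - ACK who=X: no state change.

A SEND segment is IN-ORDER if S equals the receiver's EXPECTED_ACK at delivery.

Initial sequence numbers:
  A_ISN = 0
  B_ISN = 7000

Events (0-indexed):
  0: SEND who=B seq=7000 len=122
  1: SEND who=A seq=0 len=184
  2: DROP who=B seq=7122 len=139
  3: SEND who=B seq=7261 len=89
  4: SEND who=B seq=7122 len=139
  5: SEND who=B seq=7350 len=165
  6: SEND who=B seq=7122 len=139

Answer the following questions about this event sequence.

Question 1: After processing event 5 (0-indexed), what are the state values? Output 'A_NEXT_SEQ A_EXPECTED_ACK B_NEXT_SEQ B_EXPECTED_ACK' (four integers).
After event 0: A_seq=0 A_ack=7122 B_seq=7122 B_ack=0
After event 1: A_seq=184 A_ack=7122 B_seq=7122 B_ack=184
After event 2: A_seq=184 A_ack=7122 B_seq=7261 B_ack=184
After event 3: A_seq=184 A_ack=7122 B_seq=7350 B_ack=184
After event 4: A_seq=184 A_ack=7350 B_seq=7350 B_ack=184
After event 5: A_seq=184 A_ack=7515 B_seq=7515 B_ack=184

184 7515 7515 184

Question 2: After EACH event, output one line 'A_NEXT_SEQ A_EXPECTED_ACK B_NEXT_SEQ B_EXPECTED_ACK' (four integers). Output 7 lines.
0 7122 7122 0
184 7122 7122 184
184 7122 7261 184
184 7122 7350 184
184 7350 7350 184
184 7515 7515 184
184 7515 7515 184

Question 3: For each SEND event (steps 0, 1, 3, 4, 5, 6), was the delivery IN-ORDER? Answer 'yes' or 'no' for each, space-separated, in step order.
Step 0: SEND seq=7000 -> in-order
Step 1: SEND seq=0 -> in-order
Step 3: SEND seq=7261 -> out-of-order
Step 4: SEND seq=7122 -> in-order
Step 5: SEND seq=7350 -> in-order
Step 6: SEND seq=7122 -> out-of-order

Answer: yes yes no yes yes no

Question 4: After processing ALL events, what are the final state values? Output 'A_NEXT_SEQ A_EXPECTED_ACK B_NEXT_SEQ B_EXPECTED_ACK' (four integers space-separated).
After event 0: A_seq=0 A_ack=7122 B_seq=7122 B_ack=0
After event 1: A_seq=184 A_ack=7122 B_seq=7122 B_ack=184
After event 2: A_seq=184 A_ack=7122 B_seq=7261 B_ack=184
After event 3: A_seq=184 A_ack=7122 B_seq=7350 B_ack=184
After event 4: A_seq=184 A_ack=7350 B_seq=7350 B_ack=184
After event 5: A_seq=184 A_ack=7515 B_seq=7515 B_ack=184
After event 6: A_seq=184 A_ack=7515 B_seq=7515 B_ack=184

Answer: 184 7515 7515 184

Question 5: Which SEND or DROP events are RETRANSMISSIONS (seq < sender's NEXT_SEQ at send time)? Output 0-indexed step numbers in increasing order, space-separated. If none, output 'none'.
Answer: 4 6

Derivation:
Step 0: SEND seq=7000 -> fresh
Step 1: SEND seq=0 -> fresh
Step 2: DROP seq=7122 -> fresh
Step 3: SEND seq=7261 -> fresh
Step 4: SEND seq=7122 -> retransmit
Step 5: SEND seq=7350 -> fresh
Step 6: SEND seq=7122 -> retransmit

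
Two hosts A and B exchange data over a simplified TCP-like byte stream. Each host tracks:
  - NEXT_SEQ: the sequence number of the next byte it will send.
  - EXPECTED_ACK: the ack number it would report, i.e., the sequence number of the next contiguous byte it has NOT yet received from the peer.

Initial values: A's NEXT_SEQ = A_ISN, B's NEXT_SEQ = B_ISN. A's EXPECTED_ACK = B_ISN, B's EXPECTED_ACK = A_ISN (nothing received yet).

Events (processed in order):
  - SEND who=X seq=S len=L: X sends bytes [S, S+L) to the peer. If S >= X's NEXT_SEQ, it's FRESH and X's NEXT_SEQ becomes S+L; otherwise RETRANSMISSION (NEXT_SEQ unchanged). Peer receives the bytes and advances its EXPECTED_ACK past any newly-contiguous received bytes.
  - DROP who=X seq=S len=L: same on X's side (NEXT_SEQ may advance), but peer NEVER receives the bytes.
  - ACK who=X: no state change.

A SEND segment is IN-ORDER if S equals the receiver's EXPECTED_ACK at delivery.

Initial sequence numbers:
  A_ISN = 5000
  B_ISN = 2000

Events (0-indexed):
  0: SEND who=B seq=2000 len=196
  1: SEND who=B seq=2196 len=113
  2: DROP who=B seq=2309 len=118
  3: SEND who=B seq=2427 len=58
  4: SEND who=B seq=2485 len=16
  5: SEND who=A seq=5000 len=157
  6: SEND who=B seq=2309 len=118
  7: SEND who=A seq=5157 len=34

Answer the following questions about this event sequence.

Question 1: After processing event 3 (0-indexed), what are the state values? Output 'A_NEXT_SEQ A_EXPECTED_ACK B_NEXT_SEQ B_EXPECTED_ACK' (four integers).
After event 0: A_seq=5000 A_ack=2196 B_seq=2196 B_ack=5000
After event 1: A_seq=5000 A_ack=2309 B_seq=2309 B_ack=5000
After event 2: A_seq=5000 A_ack=2309 B_seq=2427 B_ack=5000
After event 3: A_seq=5000 A_ack=2309 B_seq=2485 B_ack=5000

5000 2309 2485 5000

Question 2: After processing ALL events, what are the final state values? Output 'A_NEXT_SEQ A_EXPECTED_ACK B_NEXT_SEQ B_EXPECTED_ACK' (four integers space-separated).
After event 0: A_seq=5000 A_ack=2196 B_seq=2196 B_ack=5000
After event 1: A_seq=5000 A_ack=2309 B_seq=2309 B_ack=5000
After event 2: A_seq=5000 A_ack=2309 B_seq=2427 B_ack=5000
After event 3: A_seq=5000 A_ack=2309 B_seq=2485 B_ack=5000
After event 4: A_seq=5000 A_ack=2309 B_seq=2501 B_ack=5000
After event 5: A_seq=5157 A_ack=2309 B_seq=2501 B_ack=5157
After event 6: A_seq=5157 A_ack=2501 B_seq=2501 B_ack=5157
After event 7: A_seq=5191 A_ack=2501 B_seq=2501 B_ack=5191

Answer: 5191 2501 2501 5191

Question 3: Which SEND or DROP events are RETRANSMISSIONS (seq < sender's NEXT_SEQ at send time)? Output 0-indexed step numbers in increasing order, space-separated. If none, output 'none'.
Answer: 6

Derivation:
Step 0: SEND seq=2000 -> fresh
Step 1: SEND seq=2196 -> fresh
Step 2: DROP seq=2309 -> fresh
Step 3: SEND seq=2427 -> fresh
Step 4: SEND seq=2485 -> fresh
Step 5: SEND seq=5000 -> fresh
Step 6: SEND seq=2309 -> retransmit
Step 7: SEND seq=5157 -> fresh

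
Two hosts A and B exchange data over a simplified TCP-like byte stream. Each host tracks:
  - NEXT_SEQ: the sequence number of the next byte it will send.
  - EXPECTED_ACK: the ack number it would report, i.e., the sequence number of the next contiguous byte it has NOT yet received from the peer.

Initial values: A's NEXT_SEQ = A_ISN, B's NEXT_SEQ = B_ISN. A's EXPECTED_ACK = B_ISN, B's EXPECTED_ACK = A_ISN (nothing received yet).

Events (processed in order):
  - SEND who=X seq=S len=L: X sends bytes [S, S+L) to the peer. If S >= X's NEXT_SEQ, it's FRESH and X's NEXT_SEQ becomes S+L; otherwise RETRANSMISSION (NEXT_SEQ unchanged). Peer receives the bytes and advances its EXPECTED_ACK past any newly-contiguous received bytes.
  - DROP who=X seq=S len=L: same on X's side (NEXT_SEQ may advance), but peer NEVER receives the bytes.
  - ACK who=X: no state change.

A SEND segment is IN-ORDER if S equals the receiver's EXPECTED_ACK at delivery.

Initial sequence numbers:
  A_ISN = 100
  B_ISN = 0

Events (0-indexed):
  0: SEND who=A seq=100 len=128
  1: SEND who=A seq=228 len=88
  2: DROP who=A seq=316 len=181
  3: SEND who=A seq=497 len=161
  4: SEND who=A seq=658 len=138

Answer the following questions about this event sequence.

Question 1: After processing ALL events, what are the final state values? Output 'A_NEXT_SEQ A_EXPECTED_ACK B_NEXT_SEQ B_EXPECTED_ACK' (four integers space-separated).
Answer: 796 0 0 316

Derivation:
After event 0: A_seq=228 A_ack=0 B_seq=0 B_ack=228
After event 1: A_seq=316 A_ack=0 B_seq=0 B_ack=316
After event 2: A_seq=497 A_ack=0 B_seq=0 B_ack=316
After event 3: A_seq=658 A_ack=0 B_seq=0 B_ack=316
After event 4: A_seq=796 A_ack=0 B_seq=0 B_ack=316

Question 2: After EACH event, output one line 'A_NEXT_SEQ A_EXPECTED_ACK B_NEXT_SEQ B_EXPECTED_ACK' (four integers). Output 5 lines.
228 0 0 228
316 0 0 316
497 0 0 316
658 0 0 316
796 0 0 316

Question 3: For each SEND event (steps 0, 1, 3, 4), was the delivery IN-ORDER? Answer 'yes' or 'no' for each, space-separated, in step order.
Step 0: SEND seq=100 -> in-order
Step 1: SEND seq=228 -> in-order
Step 3: SEND seq=497 -> out-of-order
Step 4: SEND seq=658 -> out-of-order

Answer: yes yes no no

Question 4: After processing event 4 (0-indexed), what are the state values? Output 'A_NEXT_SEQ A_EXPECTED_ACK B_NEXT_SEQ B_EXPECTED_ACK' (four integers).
After event 0: A_seq=228 A_ack=0 B_seq=0 B_ack=228
After event 1: A_seq=316 A_ack=0 B_seq=0 B_ack=316
After event 2: A_seq=497 A_ack=0 B_seq=0 B_ack=316
After event 3: A_seq=658 A_ack=0 B_seq=0 B_ack=316
After event 4: A_seq=796 A_ack=0 B_seq=0 B_ack=316

796 0 0 316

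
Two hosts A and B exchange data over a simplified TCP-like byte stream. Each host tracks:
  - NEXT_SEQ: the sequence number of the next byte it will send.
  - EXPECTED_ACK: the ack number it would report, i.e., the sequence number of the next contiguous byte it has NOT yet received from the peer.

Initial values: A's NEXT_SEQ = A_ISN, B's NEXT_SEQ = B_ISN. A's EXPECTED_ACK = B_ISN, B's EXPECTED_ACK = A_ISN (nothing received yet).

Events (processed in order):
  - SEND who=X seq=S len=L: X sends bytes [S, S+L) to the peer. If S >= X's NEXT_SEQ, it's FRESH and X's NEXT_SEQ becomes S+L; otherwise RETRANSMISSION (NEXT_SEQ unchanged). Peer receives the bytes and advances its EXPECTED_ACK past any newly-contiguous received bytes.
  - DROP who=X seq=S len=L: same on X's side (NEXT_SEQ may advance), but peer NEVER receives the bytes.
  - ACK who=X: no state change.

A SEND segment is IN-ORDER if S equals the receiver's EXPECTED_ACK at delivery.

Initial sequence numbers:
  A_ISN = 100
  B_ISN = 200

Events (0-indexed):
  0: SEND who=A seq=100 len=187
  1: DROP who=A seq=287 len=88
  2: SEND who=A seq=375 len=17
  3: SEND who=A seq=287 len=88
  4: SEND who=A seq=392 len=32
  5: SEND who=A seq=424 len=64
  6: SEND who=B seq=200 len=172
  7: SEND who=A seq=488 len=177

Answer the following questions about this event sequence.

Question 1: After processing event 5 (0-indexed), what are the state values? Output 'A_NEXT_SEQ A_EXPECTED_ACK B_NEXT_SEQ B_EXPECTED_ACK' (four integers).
After event 0: A_seq=287 A_ack=200 B_seq=200 B_ack=287
After event 1: A_seq=375 A_ack=200 B_seq=200 B_ack=287
After event 2: A_seq=392 A_ack=200 B_seq=200 B_ack=287
After event 3: A_seq=392 A_ack=200 B_seq=200 B_ack=392
After event 4: A_seq=424 A_ack=200 B_seq=200 B_ack=424
After event 5: A_seq=488 A_ack=200 B_seq=200 B_ack=488

488 200 200 488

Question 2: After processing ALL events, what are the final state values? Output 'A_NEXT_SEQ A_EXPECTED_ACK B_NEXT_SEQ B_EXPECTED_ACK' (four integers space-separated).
Answer: 665 372 372 665

Derivation:
After event 0: A_seq=287 A_ack=200 B_seq=200 B_ack=287
After event 1: A_seq=375 A_ack=200 B_seq=200 B_ack=287
After event 2: A_seq=392 A_ack=200 B_seq=200 B_ack=287
After event 3: A_seq=392 A_ack=200 B_seq=200 B_ack=392
After event 4: A_seq=424 A_ack=200 B_seq=200 B_ack=424
After event 5: A_seq=488 A_ack=200 B_seq=200 B_ack=488
After event 6: A_seq=488 A_ack=372 B_seq=372 B_ack=488
After event 7: A_seq=665 A_ack=372 B_seq=372 B_ack=665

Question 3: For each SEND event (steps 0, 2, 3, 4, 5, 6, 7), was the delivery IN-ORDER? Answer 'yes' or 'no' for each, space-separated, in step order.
Answer: yes no yes yes yes yes yes

Derivation:
Step 0: SEND seq=100 -> in-order
Step 2: SEND seq=375 -> out-of-order
Step 3: SEND seq=287 -> in-order
Step 4: SEND seq=392 -> in-order
Step 5: SEND seq=424 -> in-order
Step 6: SEND seq=200 -> in-order
Step 7: SEND seq=488 -> in-order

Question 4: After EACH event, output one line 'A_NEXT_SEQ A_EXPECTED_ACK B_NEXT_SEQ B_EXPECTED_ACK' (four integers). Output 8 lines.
287 200 200 287
375 200 200 287
392 200 200 287
392 200 200 392
424 200 200 424
488 200 200 488
488 372 372 488
665 372 372 665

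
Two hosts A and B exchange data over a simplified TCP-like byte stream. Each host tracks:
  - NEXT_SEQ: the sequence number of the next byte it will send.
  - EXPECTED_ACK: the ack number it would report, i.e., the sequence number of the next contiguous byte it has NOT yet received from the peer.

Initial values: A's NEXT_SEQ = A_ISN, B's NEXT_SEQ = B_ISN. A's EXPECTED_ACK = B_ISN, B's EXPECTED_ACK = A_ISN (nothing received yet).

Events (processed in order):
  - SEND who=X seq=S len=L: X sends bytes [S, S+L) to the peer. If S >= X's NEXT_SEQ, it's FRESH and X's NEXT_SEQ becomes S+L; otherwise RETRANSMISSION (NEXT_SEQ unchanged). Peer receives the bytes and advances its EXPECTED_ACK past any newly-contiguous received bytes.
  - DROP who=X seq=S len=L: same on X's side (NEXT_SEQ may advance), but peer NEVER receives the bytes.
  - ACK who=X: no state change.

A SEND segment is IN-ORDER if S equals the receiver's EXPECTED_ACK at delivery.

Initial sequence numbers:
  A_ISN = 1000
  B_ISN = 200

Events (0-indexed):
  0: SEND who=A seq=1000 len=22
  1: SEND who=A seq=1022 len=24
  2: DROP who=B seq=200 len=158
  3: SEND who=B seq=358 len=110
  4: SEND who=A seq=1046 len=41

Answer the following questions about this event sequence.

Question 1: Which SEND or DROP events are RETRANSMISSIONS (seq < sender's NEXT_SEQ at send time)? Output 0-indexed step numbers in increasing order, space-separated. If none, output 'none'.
Answer: none

Derivation:
Step 0: SEND seq=1000 -> fresh
Step 1: SEND seq=1022 -> fresh
Step 2: DROP seq=200 -> fresh
Step 3: SEND seq=358 -> fresh
Step 4: SEND seq=1046 -> fresh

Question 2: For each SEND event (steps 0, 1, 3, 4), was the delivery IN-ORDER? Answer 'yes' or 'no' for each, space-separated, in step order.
Step 0: SEND seq=1000 -> in-order
Step 1: SEND seq=1022 -> in-order
Step 3: SEND seq=358 -> out-of-order
Step 4: SEND seq=1046 -> in-order

Answer: yes yes no yes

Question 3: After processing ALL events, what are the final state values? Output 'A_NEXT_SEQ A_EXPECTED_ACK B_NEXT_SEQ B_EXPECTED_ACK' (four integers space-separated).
After event 0: A_seq=1022 A_ack=200 B_seq=200 B_ack=1022
After event 1: A_seq=1046 A_ack=200 B_seq=200 B_ack=1046
After event 2: A_seq=1046 A_ack=200 B_seq=358 B_ack=1046
After event 3: A_seq=1046 A_ack=200 B_seq=468 B_ack=1046
After event 4: A_seq=1087 A_ack=200 B_seq=468 B_ack=1087

Answer: 1087 200 468 1087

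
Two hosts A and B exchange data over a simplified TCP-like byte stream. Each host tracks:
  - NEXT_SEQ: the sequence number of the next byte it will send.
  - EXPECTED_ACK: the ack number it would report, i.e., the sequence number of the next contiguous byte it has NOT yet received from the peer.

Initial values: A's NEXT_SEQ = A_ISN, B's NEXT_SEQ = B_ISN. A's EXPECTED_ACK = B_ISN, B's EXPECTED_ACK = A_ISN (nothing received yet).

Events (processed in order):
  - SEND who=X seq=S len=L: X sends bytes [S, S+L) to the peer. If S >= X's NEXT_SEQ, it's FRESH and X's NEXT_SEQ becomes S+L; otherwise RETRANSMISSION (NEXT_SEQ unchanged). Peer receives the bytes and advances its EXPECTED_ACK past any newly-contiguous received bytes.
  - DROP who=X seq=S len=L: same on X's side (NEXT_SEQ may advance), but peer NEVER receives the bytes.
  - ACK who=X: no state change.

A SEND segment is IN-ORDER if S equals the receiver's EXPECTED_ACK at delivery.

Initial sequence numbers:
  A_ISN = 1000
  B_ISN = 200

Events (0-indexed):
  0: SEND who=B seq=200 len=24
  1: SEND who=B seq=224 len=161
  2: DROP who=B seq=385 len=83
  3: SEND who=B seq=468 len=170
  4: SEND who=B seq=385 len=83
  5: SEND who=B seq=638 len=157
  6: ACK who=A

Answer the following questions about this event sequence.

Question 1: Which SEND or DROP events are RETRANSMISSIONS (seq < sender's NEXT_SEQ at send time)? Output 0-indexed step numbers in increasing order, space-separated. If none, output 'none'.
Answer: 4

Derivation:
Step 0: SEND seq=200 -> fresh
Step 1: SEND seq=224 -> fresh
Step 2: DROP seq=385 -> fresh
Step 3: SEND seq=468 -> fresh
Step 4: SEND seq=385 -> retransmit
Step 5: SEND seq=638 -> fresh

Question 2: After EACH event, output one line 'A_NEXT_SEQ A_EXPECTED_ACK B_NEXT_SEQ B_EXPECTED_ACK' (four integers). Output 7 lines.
1000 224 224 1000
1000 385 385 1000
1000 385 468 1000
1000 385 638 1000
1000 638 638 1000
1000 795 795 1000
1000 795 795 1000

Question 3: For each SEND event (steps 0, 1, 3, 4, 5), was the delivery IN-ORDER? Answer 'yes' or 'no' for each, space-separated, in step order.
Answer: yes yes no yes yes

Derivation:
Step 0: SEND seq=200 -> in-order
Step 1: SEND seq=224 -> in-order
Step 3: SEND seq=468 -> out-of-order
Step 4: SEND seq=385 -> in-order
Step 5: SEND seq=638 -> in-order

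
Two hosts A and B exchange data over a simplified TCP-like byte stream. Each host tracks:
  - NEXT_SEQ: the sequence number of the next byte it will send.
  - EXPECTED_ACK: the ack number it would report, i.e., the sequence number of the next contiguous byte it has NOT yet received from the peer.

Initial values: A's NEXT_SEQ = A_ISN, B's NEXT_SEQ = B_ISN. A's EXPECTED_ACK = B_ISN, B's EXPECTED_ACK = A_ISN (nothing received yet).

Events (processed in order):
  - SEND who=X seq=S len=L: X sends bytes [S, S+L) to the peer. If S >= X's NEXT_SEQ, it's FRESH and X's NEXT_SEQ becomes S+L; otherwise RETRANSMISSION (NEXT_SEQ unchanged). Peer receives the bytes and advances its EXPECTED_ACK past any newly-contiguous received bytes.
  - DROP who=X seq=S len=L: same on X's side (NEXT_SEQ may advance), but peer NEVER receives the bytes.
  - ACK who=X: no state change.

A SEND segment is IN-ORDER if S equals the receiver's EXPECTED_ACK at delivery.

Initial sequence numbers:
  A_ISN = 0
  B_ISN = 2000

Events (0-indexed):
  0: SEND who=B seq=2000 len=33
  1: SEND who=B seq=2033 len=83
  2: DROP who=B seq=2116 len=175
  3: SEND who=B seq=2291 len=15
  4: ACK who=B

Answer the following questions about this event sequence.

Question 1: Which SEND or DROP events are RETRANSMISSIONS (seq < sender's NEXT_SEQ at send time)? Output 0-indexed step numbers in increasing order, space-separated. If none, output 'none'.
Answer: none

Derivation:
Step 0: SEND seq=2000 -> fresh
Step 1: SEND seq=2033 -> fresh
Step 2: DROP seq=2116 -> fresh
Step 3: SEND seq=2291 -> fresh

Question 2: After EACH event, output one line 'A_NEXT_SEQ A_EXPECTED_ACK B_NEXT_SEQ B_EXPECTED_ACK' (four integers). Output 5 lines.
0 2033 2033 0
0 2116 2116 0
0 2116 2291 0
0 2116 2306 0
0 2116 2306 0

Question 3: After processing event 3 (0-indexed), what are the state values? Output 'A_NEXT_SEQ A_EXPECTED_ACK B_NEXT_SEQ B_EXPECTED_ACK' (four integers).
After event 0: A_seq=0 A_ack=2033 B_seq=2033 B_ack=0
After event 1: A_seq=0 A_ack=2116 B_seq=2116 B_ack=0
After event 2: A_seq=0 A_ack=2116 B_seq=2291 B_ack=0
After event 3: A_seq=0 A_ack=2116 B_seq=2306 B_ack=0

0 2116 2306 0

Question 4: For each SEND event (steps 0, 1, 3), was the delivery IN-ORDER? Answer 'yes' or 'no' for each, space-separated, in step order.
Answer: yes yes no

Derivation:
Step 0: SEND seq=2000 -> in-order
Step 1: SEND seq=2033 -> in-order
Step 3: SEND seq=2291 -> out-of-order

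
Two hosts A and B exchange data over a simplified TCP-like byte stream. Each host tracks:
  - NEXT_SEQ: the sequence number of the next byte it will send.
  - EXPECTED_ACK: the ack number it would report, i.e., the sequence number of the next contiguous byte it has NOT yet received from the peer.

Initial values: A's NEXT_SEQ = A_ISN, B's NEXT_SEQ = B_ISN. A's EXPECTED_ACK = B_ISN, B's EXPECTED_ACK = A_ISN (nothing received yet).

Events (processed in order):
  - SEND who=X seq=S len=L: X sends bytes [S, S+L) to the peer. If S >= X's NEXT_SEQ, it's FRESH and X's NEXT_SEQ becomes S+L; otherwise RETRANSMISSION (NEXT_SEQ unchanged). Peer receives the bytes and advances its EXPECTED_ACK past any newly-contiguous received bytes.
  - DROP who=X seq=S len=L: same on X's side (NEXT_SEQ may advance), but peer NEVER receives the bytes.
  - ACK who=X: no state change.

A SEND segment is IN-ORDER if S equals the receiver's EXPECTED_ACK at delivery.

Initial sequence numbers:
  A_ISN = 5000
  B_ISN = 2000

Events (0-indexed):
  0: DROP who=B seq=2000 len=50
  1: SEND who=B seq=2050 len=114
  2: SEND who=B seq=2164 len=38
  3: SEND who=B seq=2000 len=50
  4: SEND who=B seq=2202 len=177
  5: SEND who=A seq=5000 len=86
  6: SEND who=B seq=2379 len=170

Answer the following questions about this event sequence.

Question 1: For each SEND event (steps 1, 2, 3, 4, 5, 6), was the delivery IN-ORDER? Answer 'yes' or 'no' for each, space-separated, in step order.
Answer: no no yes yes yes yes

Derivation:
Step 1: SEND seq=2050 -> out-of-order
Step 2: SEND seq=2164 -> out-of-order
Step 3: SEND seq=2000 -> in-order
Step 4: SEND seq=2202 -> in-order
Step 5: SEND seq=5000 -> in-order
Step 6: SEND seq=2379 -> in-order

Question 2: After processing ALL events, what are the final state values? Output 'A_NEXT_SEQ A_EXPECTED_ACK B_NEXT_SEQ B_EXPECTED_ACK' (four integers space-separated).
After event 0: A_seq=5000 A_ack=2000 B_seq=2050 B_ack=5000
After event 1: A_seq=5000 A_ack=2000 B_seq=2164 B_ack=5000
After event 2: A_seq=5000 A_ack=2000 B_seq=2202 B_ack=5000
After event 3: A_seq=5000 A_ack=2202 B_seq=2202 B_ack=5000
After event 4: A_seq=5000 A_ack=2379 B_seq=2379 B_ack=5000
After event 5: A_seq=5086 A_ack=2379 B_seq=2379 B_ack=5086
After event 6: A_seq=5086 A_ack=2549 B_seq=2549 B_ack=5086

Answer: 5086 2549 2549 5086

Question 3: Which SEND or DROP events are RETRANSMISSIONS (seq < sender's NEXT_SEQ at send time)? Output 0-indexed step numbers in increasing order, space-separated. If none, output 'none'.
Step 0: DROP seq=2000 -> fresh
Step 1: SEND seq=2050 -> fresh
Step 2: SEND seq=2164 -> fresh
Step 3: SEND seq=2000 -> retransmit
Step 4: SEND seq=2202 -> fresh
Step 5: SEND seq=5000 -> fresh
Step 6: SEND seq=2379 -> fresh

Answer: 3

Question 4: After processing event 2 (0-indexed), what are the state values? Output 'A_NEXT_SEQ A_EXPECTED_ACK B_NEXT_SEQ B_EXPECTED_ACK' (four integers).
After event 0: A_seq=5000 A_ack=2000 B_seq=2050 B_ack=5000
After event 1: A_seq=5000 A_ack=2000 B_seq=2164 B_ack=5000
After event 2: A_seq=5000 A_ack=2000 B_seq=2202 B_ack=5000

5000 2000 2202 5000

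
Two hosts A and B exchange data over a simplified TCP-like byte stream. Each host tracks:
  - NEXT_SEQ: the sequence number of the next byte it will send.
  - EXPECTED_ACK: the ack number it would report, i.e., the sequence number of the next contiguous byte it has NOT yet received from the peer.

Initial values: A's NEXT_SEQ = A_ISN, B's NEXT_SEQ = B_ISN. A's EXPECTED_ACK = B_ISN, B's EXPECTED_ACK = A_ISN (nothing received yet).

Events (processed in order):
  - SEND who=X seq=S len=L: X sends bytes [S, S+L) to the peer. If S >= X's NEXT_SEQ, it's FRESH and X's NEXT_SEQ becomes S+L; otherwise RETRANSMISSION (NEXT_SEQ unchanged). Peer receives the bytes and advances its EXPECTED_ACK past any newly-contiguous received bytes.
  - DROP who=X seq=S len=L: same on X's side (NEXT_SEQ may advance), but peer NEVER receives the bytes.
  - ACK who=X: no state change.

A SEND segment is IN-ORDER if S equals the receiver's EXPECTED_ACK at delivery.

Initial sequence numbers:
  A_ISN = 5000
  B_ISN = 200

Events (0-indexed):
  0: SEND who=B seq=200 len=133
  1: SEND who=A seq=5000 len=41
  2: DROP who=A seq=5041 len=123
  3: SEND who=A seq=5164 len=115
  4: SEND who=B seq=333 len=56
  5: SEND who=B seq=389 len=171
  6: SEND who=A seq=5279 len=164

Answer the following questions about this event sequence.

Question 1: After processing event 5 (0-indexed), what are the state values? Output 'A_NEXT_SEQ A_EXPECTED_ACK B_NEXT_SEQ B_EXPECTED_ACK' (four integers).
After event 0: A_seq=5000 A_ack=333 B_seq=333 B_ack=5000
After event 1: A_seq=5041 A_ack=333 B_seq=333 B_ack=5041
After event 2: A_seq=5164 A_ack=333 B_seq=333 B_ack=5041
After event 3: A_seq=5279 A_ack=333 B_seq=333 B_ack=5041
After event 4: A_seq=5279 A_ack=389 B_seq=389 B_ack=5041
After event 5: A_seq=5279 A_ack=560 B_seq=560 B_ack=5041

5279 560 560 5041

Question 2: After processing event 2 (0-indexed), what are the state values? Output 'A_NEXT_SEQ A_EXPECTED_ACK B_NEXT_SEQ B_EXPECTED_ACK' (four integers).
After event 0: A_seq=5000 A_ack=333 B_seq=333 B_ack=5000
After event 1: A_seq=5041 A_ack=333 B_seq=333 B_ack=5041
After event 2: A_seq=5164 A_ack=333 B_seq=333 B_ack=5041

5164 333 333 5041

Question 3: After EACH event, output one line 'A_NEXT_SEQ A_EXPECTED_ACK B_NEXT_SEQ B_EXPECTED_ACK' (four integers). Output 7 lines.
5000 333 333 5000
5041 333 333 5041
5164 333 333 5041
5279 333 333 5041
5279 389 389 5041
5279 560 560 5041
5443 560 560 5041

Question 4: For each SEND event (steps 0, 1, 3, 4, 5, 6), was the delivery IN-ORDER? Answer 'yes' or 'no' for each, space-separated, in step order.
Step 0: SEND seq=200 -> in-order
Step 1: SEND seq=5000 -> in-order
Step 3: SEND seq=5164 -> out-of-order
Step 4: SEND seq=333 -> in-order
Step 5: SEND seq=389 -> in-order
Step 6: SEND seq=5279 -> out-of-order

Answer: yes yes no yes yes no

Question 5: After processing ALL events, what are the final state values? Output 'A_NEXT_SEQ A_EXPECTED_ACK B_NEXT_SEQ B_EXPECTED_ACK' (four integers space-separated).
Answer: 5443 560 560 5041

Derivation:
After event 0: A_seq=5000 A_ack=333 B_seq=333 B_ack=5000
After event 1: A_seq=5041 A_ack=333 B_seq=333 B_ack=5041
After event 2: A_seq=5164 A_ack=333 B_seq=333 B_ack=5041
After event 3: A_seq=5279 A_ack=333 B_seq=333 B_ack=5041
After event 4: A_seq=5279 A_ack=389 B_seq=389 B_ack=5041
After event 5: A_seq=5279 A_ack=560 B_seq=560 B_ack=5041
After event 6: A_seq=5443 A_ack=560 B_seq=560 B_ack=5041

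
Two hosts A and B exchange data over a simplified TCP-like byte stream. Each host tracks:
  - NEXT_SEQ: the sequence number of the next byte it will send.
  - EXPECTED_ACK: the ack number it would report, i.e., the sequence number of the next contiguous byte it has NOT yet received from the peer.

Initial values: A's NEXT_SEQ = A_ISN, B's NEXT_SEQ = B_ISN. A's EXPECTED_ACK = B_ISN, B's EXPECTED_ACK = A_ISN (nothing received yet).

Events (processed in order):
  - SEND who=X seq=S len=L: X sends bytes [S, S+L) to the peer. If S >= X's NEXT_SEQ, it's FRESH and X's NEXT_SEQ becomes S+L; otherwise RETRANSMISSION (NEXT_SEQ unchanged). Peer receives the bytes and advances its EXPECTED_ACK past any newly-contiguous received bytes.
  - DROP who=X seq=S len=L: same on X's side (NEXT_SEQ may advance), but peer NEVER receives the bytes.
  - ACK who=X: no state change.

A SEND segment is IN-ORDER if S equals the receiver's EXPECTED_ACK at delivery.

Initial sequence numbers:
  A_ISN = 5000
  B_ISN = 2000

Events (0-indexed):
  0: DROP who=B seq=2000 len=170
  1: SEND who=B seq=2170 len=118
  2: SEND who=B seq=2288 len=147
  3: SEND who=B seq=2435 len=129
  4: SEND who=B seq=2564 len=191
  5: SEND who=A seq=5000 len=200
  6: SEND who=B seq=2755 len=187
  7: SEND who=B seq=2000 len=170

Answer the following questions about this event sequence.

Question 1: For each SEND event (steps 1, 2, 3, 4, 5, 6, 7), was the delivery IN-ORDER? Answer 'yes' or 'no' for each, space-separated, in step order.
Step 1: SEND seq=2170 -> out-of-order
Step 2: SEND seq=2288 -> out-of-order
Step 3: SEND seq=2435 -> out-of-order
Step 4: SEND seq=2564 -> out-of-order
Step 5: SEND seq=5000 -> in-order
Step 6: SEND seq=2755 -> out-of-order
Step 7: SEND seq=2000 -> in-order

Answer: no no no no yes no yes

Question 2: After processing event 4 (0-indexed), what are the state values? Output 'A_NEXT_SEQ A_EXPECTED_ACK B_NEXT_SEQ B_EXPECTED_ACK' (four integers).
After event 0: A_seq=5000 A_ack=2000 B_seq=2170 B_ack=5000
After event 1: A_seq=5000 A_ack=2000 B_seq=2288 B_ack=5000
After event 2: A_seq=5000 A_ack=2000 B_seq=2435 B_ack=5000
After event 3: A_seq=5000 A_ack=2000 B_seq=2564 B_ack=5000
After event 4: A_seq=5000 A_ack=2000 B_seq=2755 B_ack=5000

5000 2000 2755 5000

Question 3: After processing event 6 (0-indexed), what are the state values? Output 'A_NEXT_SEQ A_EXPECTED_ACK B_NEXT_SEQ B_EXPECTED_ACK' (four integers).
After event 0: A_seq=5000 A_ack=2000 B_seq=2170 B_ack=5000
After event 1: A_seq=5000 A_ack=2000 B_seq=2288 B_ack=5000
After event 2: A_seq=5000 A_ack=2000 B_seq=2435 B_ack=5000
After event 3: A_seq=5000 A_ack=2000 B_seq=2564 B_ack=5000
After event 4: A_seq=5000 A_ack=2000 B_seq=2755 B_ack=5000
After event 5: A_seq=5200 A_ack=2000 B_seq=2755 B_ack=5200
After event 6: A_seq=5200 A_ack=2000 B_seq=2942 B_ack=5200

5200 2000 2942 5200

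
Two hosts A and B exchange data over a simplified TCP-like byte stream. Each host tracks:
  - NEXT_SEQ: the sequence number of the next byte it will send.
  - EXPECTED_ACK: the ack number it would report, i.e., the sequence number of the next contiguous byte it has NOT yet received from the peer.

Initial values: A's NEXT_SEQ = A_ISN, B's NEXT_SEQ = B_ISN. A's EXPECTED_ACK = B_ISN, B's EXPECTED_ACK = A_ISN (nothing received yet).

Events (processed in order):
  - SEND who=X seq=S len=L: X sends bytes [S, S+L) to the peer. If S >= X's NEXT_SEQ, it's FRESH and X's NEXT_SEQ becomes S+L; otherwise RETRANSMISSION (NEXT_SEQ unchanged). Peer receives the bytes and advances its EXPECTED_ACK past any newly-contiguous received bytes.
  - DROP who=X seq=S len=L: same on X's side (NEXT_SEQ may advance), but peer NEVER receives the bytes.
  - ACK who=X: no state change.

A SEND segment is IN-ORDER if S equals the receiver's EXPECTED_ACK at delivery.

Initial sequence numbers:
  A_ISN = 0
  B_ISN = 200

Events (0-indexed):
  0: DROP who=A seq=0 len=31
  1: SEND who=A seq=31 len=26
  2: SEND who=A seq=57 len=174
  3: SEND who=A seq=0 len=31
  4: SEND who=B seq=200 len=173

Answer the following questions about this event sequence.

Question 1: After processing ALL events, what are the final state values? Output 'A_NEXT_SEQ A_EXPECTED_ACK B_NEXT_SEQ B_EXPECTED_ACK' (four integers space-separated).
After event 0: A_seq=31 A_ack=200 B_seq=200 B_ack=0
After event 1: A_seq=57 A_ack=200 B_seq=200 B_ack=0
After event 2: A_seq=231 A_ack=200 B_seq=200 B_ack=0
After event 3: A_seq=231 A_ack=200 B_seq=200 B_ack=231
After event 4: A_seq=231 A_ack=373 B_seq=373 B_ack=231

Answer: 231 373 373 231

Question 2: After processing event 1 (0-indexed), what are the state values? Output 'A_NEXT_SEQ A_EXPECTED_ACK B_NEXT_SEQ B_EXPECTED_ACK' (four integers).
After event 0: A_seq=31 A_ack=200 B_seq=200 B_ack=0
After event 1: A_seq=57 A_ack=200 B_seq=200 B_ack=0

57 200 200 0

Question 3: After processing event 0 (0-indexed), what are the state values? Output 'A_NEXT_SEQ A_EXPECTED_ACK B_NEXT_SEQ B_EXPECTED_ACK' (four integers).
After event 0: A_seq=31 A_ack=200 B_seq=200 B_ack=0

31 200 200 0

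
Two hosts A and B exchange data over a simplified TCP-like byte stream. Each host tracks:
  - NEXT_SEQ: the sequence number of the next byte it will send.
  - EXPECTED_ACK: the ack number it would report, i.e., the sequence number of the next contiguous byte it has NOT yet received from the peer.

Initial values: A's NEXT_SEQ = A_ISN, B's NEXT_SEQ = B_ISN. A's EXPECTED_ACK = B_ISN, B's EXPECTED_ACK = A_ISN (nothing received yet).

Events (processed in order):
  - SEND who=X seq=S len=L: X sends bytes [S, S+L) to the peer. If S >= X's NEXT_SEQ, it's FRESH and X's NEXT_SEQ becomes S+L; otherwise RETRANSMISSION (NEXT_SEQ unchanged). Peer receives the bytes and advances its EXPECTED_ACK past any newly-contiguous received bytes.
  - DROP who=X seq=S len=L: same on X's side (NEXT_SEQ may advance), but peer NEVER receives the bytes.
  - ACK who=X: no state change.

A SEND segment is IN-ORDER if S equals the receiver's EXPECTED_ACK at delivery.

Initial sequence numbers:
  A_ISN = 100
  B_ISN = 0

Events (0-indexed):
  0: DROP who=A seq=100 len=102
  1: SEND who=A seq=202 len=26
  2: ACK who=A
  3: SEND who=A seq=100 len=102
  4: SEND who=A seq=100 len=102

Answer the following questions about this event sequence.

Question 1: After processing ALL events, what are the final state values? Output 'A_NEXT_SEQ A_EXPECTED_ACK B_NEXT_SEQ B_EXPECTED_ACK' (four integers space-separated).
Answer: 228 0 0 228

Derivation:
After event 0: A_seq=202 A_ack=0 B_seq=0 B_ack=100
After event 1: A_seq=228 A_ack=0 B_seq=0 B_ack=100
After event 2: A_seq=228 A_ack=0 B_seq=0 B_ack=100
After event 3: A_seq=228 A_ack=0 B_seq=0 B_ack=228
After event 4: A_seq=228 A_ack=0 B_seq=0 B_ack=228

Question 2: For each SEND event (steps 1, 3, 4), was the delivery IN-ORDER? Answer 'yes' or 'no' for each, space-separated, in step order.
Step 1: SEND seq=202 -> out-of-order
Step 3: SEND seq=100 -> in-order
Step 4: SEND seq=100 -> out-of-order

Answer: no yes no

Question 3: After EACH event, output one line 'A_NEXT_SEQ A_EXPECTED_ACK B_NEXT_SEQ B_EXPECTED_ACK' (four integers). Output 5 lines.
202 0 0 100
228 0 0 100
228 0 0 100
228 0 0 228
228 0 0 228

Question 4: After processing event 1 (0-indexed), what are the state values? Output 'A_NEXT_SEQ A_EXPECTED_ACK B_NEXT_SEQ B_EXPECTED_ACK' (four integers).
After event 0: A_seq=202 A_ack=0 B_seq=0 B_ack=100
After event 1: A_seq=228 A_ack=0 B_seq=0 B_ack=100

228 0 0 100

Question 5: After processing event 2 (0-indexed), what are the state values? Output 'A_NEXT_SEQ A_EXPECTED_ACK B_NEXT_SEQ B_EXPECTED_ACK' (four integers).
After event 0: A_seq=202 A_ack=0 B_seq=0 B_ack=100
After event 1: A_seq=228 A_ack=0 B_seq=0 B_ack=100
After event 2: A_seq=228 A_ack=0 B_seq=0 B_ack=100

228 0 0 100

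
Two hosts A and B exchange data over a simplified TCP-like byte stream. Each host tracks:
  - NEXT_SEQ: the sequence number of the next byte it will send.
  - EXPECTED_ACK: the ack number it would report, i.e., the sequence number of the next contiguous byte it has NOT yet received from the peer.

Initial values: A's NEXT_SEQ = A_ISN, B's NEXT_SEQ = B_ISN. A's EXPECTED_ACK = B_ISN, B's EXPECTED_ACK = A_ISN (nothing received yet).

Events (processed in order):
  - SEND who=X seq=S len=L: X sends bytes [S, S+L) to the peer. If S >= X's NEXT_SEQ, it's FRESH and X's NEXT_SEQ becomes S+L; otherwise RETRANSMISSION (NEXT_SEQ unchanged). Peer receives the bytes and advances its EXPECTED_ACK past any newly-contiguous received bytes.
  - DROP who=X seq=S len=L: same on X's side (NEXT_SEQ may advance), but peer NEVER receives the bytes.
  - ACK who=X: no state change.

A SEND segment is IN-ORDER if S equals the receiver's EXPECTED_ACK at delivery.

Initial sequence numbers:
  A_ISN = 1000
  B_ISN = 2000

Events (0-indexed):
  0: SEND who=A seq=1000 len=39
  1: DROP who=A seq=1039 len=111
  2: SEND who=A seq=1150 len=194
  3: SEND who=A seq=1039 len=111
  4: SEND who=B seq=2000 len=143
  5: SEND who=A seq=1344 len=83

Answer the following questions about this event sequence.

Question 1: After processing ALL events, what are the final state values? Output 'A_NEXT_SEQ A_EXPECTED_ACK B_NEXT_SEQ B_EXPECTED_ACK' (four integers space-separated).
Answer: 1427 2143 2143 1427

Derivation:
After event 0: A_seq=1039 A_ack=2000 B_seq=2000 B_ack=1039
After event 1: A_seq=1150 A_ack=2000 B_seq=2000 B_ack=1039
After event 2: A_seq=1344 A_ack=2000 B_seq=2000 B_ack=1039
After event 3: A_seq=1344 A_ack=2000 B_seq=2000 B_ack=1344
After event 4: A_seq=1344 A_ack=2143 B_seq=2143 B_ack=1344
After event 5: A_seq=1427 A_ack=2143 B_seq=2143 B_ack=1427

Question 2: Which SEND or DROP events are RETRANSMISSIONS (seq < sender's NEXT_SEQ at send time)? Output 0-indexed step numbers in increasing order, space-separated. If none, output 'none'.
Answer: 3

Derivation:
Step 0: SEND seq=1000 -> fresh
Step 1: DROP seq=1039 -> fresh
Step 2: SEND seq=1150 -> fresh
Step 3: SEND seq=1039 -> retransmit
Step 4: SEND seq=2000 -> fresh
Step 5: SEND seq=1344 -> fresh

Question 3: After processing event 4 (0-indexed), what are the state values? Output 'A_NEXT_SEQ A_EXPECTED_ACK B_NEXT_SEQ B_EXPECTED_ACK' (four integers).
After event 0: A_seq=1039 A_ack=2000 B_seq=2000 B_ack=1039
After event 1: A_seq=1150 A_ack=2000 B_seq=2000 B_ack=1039
After event 2: A_seq=1344 A_ack=2000 B_seq=2000 B_ack=1039
After event 3: A_seq=1344 A_ack=2000 B_seq=2000 B_ack=1344
After event 4: A_seq=1344 A_ack=2143 B_seq=2143 B_ack=1344

1344 2143 2143 1344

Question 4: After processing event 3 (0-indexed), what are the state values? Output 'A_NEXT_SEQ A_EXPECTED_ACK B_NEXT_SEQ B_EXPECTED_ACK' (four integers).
After event 0: A_seq=1039 A_ack=2000 B_seq=2000 B_ack=1039
After event 1: A_seq=1150 A_ack=2000 B_seq=2000 B_ack=1039
After event 2: A_seq=1344 A_ack=2000 B_seq=2000 B_ack=1039
After event 3: A_seq=1344 A_ack=2000 B_seq=2000 B_ack=1344

1344 2000 2000 1344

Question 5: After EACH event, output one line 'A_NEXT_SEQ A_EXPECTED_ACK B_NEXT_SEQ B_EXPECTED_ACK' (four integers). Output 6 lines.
1039 2000 2000 1039
1150 2000 2000 1039
1344 2000 2000 1039
1344 2000 2000 1344
1344 2143 2143 1344
1427 2143 2143 1427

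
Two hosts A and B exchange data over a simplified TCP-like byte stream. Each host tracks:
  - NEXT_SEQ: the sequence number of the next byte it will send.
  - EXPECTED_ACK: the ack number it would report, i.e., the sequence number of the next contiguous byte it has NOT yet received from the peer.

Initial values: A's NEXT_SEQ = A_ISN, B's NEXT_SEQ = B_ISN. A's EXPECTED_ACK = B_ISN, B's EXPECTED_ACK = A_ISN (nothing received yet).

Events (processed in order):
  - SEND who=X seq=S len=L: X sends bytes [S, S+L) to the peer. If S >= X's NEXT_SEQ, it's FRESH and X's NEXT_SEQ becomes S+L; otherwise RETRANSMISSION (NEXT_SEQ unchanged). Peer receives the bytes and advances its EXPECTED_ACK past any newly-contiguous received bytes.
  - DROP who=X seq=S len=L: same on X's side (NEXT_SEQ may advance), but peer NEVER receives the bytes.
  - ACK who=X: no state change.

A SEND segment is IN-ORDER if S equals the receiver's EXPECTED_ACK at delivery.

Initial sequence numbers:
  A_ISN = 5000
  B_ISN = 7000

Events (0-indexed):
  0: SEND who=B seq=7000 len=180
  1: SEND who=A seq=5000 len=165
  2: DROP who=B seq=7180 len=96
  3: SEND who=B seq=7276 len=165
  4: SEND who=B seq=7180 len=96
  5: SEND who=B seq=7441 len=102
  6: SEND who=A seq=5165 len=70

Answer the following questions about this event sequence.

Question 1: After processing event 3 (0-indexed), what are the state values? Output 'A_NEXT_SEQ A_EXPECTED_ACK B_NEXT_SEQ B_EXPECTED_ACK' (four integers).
After event 0: A_seq=5000 A_ack=7180 B_seq=7180 B_ack=5000
After event 1: A_seq=5165 A_ack=7180 B_seq=7180 B_ack=5165
After event 2: A_seq=5165 A_ack=7180 B_seq=7276 B_ack=5165
After event 3: A_seq=5165 A_ack=7180 B_seq=7441 B_ack=5165

5165 7180 7441 5165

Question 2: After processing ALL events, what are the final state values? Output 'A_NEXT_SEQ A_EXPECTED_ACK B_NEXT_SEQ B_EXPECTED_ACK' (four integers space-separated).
Answer: 5235 7543 7543 5235

Derivation:
After event 0: A_seq=5000 A_ack=7180 B_seq=7180 B_ack=5000
After event 1: A_seq=5165 A_ack=7180 B_seq=7180 B_ack=5165
After event 2: A_seq=5165 A_ack=7180 B_seq=7276 B_ack=5165
After event 3: A_seq=5165 A_ack=7180 B_seq=7441 B_ack=5165
After event 4: A_seq=5165 A_ack=7441 B_seq=7441 B_ack=5165
After event 5: A_seq=5165 A_ack=7543 B_seq=7543 B_ack=5165
After event 6: A_seq=5235 A_ack=7543 B_seq=7543 B_ack=5235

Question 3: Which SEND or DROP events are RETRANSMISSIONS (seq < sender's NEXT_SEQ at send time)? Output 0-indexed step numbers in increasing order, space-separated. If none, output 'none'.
Answer: 4

Derivation:
Step 0: SEND seq=7000 -> fresh
Step 1: SEND seq=5000 -> fresh
Step 2: DROP seq=7180 -> fresh
Step 3: SEND seq=7276 -> fresh
Step 4: SEND seq=7180 -> retransmit
Step 5: SEND seq=7441 -> fresh
Step 6: SEND seq=5165 -> fresh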